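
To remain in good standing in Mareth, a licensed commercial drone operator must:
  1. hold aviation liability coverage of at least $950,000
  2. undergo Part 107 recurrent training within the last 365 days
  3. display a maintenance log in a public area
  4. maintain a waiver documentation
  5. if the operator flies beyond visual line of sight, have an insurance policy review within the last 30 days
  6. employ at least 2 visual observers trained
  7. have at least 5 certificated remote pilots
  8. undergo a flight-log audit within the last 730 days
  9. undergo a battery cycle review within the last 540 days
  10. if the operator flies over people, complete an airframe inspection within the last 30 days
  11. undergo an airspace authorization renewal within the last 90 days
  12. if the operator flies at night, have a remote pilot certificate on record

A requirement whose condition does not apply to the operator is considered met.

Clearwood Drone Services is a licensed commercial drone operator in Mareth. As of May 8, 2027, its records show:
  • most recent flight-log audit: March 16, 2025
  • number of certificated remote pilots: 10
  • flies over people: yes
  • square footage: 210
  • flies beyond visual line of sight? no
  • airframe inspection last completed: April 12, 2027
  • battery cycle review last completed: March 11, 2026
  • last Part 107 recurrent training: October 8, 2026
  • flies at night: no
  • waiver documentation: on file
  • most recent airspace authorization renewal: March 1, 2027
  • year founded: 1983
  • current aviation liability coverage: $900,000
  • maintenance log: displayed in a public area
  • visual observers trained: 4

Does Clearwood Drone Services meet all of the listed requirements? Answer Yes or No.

No

1. aviation liability coverage $900,000 < $950,000 → not met
2. Part 107 recurrent training 212 days ago vs limit 365 → met
3. maintenance log present → met
4. waiver documentation present → met
5. condition 'flies beyond visual line of sight' does not hold → requirement n/a → met
6. visual observers trained 4 ≥ 2 → met
7. certificated remote pilots 10 ≥ 5 → met
8. flight-log audit 783 days ago vs limit 730 → not met
9. battery cycle review 423 days ago vs limit 540 → met
10. condition 'flies over people' holds; airframe inspection 26 days ago vs limit 30 → met
11. airspace authorization renewal 68 days ago vs limit 90 → met
12. condition 'flies at night' does not hold → requirement n/a → met
Not met: 1, 8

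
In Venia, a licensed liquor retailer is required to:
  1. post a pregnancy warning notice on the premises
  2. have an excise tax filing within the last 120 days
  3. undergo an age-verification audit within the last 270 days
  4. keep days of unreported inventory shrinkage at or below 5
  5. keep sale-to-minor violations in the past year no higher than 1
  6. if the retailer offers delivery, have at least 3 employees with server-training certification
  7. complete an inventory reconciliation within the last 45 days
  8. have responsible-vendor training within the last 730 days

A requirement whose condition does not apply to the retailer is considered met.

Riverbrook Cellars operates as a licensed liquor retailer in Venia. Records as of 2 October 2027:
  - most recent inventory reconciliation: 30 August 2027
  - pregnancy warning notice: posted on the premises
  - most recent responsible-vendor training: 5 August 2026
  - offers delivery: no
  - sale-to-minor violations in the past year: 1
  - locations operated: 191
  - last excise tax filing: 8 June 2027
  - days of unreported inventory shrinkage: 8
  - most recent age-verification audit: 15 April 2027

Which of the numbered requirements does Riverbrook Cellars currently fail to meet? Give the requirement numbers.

4

1. pregnancy warning notice present → met
2. excise tax filing 116 days ago vs limit 120 → met
3. age-verification audit 170 days ago vs limit 270 → met
4. days of unreported inventory shrinkage 8 > 5 → not met
5. sale-to-minor violations in the past year 1 ≤ 1 → met
6. condition 'offers delivery' does not hold → requirement n/a → met
7. inventory reconciliation 33 days ago vs limit 45 → met
8. responsible-vendor training 423 days ago vs limit 730 → met
Not met: 4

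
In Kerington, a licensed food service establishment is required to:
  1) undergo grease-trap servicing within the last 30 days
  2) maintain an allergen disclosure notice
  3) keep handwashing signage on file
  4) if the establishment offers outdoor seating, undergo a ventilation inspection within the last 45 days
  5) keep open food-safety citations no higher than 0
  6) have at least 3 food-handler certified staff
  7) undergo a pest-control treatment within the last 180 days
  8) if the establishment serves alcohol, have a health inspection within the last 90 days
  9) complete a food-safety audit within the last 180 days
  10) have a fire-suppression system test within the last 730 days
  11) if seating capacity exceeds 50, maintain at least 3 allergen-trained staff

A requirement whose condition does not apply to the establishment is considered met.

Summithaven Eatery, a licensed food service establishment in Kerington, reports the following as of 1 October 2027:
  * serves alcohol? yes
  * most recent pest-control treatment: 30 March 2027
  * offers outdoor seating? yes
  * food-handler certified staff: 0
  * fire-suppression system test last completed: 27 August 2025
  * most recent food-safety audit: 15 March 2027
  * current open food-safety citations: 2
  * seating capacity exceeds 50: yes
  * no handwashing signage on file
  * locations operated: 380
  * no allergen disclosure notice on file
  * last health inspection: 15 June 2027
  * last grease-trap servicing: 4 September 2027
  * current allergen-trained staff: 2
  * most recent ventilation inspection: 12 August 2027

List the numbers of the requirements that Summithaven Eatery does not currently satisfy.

1. grease-trap servicing 27 days ago vs limit 30 → met
2. allergen disclosure notice absent → not met
3. handwashing signage absent → not met
4. condition 'offers outdoor seating' holds; ventilation inspection 50 days ago vs limit 45 → not met
5. open food-safety citations 2 > 0 → not met
6. food-handler certified staff 0 < 3 → not met
7. pest-control treatment 185 days ago vs limit 180 → not met
8. condition 'serves alcohol' holds; health inspection 108 days ago vs limit 90 → not met
9. food-safety audit 200 days ago vs limit 180 → not met
10. fire-suppression system test 765 days ago vs limit 730 → not met
11. condition 'seating capacity exceeds 50' holds; allergen-trained staff 2 < 3 → not met
Not met: 2, 3, 4, 5, 6, 7, 8, 9, 10, 11

2, 3, 4, 5, 6, 7, 8, 9, 10, 11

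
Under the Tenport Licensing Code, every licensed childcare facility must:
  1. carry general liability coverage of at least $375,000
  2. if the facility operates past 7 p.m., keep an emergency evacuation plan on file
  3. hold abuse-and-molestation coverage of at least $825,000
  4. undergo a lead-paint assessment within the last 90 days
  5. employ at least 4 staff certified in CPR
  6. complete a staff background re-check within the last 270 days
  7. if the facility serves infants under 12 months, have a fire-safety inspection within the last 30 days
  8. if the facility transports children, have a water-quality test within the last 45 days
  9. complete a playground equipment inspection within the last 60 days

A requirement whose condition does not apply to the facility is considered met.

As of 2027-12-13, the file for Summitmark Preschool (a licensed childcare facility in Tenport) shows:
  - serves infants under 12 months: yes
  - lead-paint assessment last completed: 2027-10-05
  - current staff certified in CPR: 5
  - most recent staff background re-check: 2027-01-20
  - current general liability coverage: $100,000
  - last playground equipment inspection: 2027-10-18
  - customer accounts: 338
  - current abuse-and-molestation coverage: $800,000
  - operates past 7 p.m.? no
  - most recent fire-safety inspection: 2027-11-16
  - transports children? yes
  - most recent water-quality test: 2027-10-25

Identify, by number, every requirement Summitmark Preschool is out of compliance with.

1, 3, 6, 8

1. general liability coverage $100,000 < $375,000 → not met
2. condition 'operates past 7 p.m.' does not hold → requirement n/a → met
3. abuse-and-molestation coverage $800,000 < $825,000 → not met
4. lead-paint assessment 69 days ago vs limit 90 → met
5. staff certified in CPR 5 ≥ 4 → met
6. staff background re-check 327 days ago vs limit 270 → not met
7. condition 'serves infants under 12 months' holds; fire-safety inspection 27 days ago vs limit 30 → met
8. condition 'transports children' holds; water-quality test 49 days ago vs limit 45 → not met
9. playground equipment inspection 56 days ago vs limit 60 → met
Not met: 1, 3, 6, 8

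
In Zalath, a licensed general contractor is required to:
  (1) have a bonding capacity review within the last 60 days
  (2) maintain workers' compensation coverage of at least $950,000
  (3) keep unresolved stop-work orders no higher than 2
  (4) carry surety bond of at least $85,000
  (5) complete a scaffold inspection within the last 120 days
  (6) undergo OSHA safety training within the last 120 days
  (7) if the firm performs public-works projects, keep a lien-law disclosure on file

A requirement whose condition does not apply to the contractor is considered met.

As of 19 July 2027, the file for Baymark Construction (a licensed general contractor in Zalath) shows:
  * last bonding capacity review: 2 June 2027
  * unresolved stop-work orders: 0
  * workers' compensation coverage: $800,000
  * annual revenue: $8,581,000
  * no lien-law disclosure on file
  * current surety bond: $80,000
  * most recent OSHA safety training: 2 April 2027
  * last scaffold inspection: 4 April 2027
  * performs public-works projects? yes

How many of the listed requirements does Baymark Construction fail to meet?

3

1. bonding capacity review 47 days ago vs limit 60 → met
2. workers' compensation coverage $800,000 < $950,000 → not met
3. unresolved stop-work orders 0 ≤ 2 → met
4. surety bond $80,000 < $85,000 → not met
5. scaffold inspection 106 days ago vs limit 120 → met
6. OSHA safety training 108 days ago vs limit 120 → met
7. condition 'performs public-works projects' holds; lien-law disclosure absent → not met
Not met: 3 of 7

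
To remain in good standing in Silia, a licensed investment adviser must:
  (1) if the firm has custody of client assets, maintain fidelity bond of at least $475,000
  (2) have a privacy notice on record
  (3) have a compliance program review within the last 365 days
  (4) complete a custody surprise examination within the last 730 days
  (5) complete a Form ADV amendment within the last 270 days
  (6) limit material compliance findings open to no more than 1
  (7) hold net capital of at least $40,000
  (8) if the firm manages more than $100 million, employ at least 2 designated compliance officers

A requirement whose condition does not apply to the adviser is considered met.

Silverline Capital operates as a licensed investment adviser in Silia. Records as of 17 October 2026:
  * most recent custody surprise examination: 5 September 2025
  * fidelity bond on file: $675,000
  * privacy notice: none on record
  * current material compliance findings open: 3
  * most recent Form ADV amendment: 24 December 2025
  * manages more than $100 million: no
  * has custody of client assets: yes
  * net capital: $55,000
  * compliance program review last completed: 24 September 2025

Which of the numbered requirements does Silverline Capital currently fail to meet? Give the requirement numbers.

1. condition 'has custody of client assets' holds; fidelity bond $675,000 ≥ $475,000 → met
2. privacy notice absent → not met
3. compliance program review 388 days ago vs limit 365 → not met
4. custody surprise examination 407 days ago vs limit 730 → met
5. Form ADV amendment 297 days ago vs limit 270 → not met
6. material compliance findings open 3 > 1 → not met
7. net capital $55,000 ≥ $40,000 → met
8. condition 'manages more than $100 million' does not hold → requirement n/a → met
Not met: 2, 3, 5, 6

2, 3, 5, 6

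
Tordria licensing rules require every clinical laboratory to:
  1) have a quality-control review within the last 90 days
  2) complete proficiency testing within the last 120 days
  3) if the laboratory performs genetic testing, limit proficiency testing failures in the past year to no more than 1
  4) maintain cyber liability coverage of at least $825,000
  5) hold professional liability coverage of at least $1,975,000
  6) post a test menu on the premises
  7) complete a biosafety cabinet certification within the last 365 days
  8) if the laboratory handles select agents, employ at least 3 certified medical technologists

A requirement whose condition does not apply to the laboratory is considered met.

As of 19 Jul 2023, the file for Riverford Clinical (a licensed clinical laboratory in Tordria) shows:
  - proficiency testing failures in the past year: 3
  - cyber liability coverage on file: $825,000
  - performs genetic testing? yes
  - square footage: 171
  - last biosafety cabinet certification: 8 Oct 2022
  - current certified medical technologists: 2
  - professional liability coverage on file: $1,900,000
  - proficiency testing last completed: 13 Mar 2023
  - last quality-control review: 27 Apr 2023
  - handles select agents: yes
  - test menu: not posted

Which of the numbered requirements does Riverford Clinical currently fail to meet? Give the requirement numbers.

2, 3, 5, 6, 8

1. quality-control review 83 days ago vs limit 90 → met
2. proficiency testing 128 days ago vs limit 120 → not met
3. condition 'performs genetic testing' holds; proficiency testing failures in the past year 3 > 1 → not met
4. cyber liability coverage $825,000 ≥ $825,000 → met
5. professional liability coverage $1,900,000 < $1,975,000 → not met
6. test menu absent → not met
7. biosafety cabinet certification 284 days ago vs limit 365 → met
8. condition 'handles select agents' holds; certified medical technologists 2 < 3 → not met
Not met: 2, 3, 5, 6, 8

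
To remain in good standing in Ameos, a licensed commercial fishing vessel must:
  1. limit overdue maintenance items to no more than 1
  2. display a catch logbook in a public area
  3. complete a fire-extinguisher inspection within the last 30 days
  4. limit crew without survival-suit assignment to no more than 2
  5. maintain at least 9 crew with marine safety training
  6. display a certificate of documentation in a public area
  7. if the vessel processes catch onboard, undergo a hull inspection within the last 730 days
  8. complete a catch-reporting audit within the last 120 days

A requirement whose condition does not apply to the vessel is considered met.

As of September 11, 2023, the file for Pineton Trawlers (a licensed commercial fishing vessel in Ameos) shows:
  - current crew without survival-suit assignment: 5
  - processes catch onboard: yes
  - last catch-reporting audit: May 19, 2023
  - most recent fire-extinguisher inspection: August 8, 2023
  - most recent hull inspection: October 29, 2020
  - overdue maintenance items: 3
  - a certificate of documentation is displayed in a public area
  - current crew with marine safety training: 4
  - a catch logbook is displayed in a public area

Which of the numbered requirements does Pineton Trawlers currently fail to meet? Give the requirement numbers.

1, 3, 4, 5, 7

1. overdue maintenance items 3 > 1 → not met
2. catch logbook present → met
3. fire-extinguisher inspection 34 days ago vs limit 30 → not met
4. crew without survival-suit assignment 5 > 2 → not met
5. crew with marine safety training 4 < 9 → not met
6. certificate of documentation present → met
7. condition 'processes catch onboard' holds; hull inspection 1047 days ago vs limit 730 → not met
8. catch-reporting audit 115 days ago vs limit 120 → met
Not met: 1, 3, 4, 5, 7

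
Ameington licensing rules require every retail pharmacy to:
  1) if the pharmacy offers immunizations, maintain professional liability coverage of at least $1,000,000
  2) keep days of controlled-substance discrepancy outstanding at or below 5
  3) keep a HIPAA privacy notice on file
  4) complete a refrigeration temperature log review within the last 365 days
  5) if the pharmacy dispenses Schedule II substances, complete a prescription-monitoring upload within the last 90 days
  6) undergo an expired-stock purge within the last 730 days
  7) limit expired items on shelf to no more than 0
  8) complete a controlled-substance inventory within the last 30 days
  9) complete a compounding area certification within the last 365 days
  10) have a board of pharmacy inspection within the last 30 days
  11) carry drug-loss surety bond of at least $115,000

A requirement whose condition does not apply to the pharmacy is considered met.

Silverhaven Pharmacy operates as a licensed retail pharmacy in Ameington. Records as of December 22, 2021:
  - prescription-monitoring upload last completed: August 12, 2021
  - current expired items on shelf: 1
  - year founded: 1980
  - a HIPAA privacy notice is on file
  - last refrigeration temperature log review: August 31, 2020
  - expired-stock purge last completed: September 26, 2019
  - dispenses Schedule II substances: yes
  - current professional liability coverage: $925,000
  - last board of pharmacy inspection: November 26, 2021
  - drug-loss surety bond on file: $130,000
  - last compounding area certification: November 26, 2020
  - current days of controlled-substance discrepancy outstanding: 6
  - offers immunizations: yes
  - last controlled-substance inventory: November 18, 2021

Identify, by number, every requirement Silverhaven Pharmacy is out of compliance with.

1. condition 'offers immunizations' holds; professional liability coverage $925,000 < $1,000,000 → not met
2. days of controlled-substance discrepancy outstanding 6 > 5 → not met
3. HIPAA privacy notice present → met
4. refrigeration temperature log review 478 days ago vs limit 365 → not met
5. condition 'dispenses Schedule II substances' holds; prescription-monitoring upload 132 days ago vs limit 90 → not met
6. expired-stock purge 818 days ago vs limit 730 → not met
7. expired items on shelf 1 > 0 → not met
8. controlled-substance inventory 34 days ago vs limit 30 → not met
9. compounding area certification 391 days ago vs limit 365 → not met
10. board of pharmacy inspection 26 days ago vs limit 30 → met
11. drug-loss surety bond $130,000 ≥ $115,000 → met
Not met: 1, 2, 4, 5, 6, 7, 8, 9

1, 2, 4, 5, 6, 7, 8, 9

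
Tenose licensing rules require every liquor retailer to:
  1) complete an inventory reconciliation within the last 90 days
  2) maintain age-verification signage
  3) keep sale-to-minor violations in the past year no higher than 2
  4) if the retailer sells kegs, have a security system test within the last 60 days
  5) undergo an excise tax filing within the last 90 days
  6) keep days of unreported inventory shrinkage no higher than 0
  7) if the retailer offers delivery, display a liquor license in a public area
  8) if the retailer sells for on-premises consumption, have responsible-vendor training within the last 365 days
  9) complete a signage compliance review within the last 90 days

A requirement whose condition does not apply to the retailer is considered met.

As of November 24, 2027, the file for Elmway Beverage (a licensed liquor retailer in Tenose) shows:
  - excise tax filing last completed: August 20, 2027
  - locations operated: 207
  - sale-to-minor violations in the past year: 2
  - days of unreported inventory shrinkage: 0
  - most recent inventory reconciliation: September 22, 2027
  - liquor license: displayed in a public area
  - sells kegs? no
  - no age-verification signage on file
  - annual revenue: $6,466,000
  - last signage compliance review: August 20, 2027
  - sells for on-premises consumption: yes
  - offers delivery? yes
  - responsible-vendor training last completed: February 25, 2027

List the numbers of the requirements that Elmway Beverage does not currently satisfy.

2, 5, 9

1. inventory reconciliation 63 days ago vs limit 90 → met
2. age-verification signage absent → not met
3. sale-to-minor violations in the past year 2 ≤ 2 → met
4. condition 'sells kegs' does not hold → requirement n/a → met
5. excise tax filing 96 days ago vs limit 90 → not met
6. days of unreported inventory shrinkage 0 ≤ 0 → met
7. condition 'offers delivery' holds; liquor license present → met
8. condition 'sells for on-premises consumption' holds; responsible-vendor training 272 days ago vs limit 365 → met
9. signage compliance review 96 days ago vs limit 90 → not met
Not met: 2, 5, 9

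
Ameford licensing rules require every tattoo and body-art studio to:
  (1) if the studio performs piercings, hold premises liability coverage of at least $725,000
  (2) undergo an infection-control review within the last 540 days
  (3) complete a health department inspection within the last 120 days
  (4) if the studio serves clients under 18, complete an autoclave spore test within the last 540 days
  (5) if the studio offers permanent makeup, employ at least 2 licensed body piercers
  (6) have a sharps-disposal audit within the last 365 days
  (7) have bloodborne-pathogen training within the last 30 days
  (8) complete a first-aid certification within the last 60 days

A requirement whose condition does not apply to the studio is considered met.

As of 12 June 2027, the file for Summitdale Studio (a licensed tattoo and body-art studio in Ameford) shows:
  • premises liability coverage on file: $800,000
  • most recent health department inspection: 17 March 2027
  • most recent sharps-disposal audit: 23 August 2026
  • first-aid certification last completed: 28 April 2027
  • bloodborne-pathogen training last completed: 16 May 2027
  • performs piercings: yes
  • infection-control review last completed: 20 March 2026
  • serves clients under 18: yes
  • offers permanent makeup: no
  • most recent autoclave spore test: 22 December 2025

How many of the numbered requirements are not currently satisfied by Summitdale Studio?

0

1. condition 'performs piercings' holds; premises liability coverage $800,000 ≥ $725,000 → met
2. infection-control review 449 days ago vs limit 540 → met
3. health department inspection 87 days ago vs limit 120 → met
4. condition 'serves clients under 18' holds; autoclave spore test 537 days ago vs limit 540 → met
5. condition 'offers permanent makeup' does not hold → requirement n/a → met
6. sharps-disposal audit 293 days ago vs limit 365 → met
7. bloodborne-pathogen training 27 days ago vs limit 30 → met
8. first-aid certification 45 days ago vs limit 60 → met
Not met: 0 of 8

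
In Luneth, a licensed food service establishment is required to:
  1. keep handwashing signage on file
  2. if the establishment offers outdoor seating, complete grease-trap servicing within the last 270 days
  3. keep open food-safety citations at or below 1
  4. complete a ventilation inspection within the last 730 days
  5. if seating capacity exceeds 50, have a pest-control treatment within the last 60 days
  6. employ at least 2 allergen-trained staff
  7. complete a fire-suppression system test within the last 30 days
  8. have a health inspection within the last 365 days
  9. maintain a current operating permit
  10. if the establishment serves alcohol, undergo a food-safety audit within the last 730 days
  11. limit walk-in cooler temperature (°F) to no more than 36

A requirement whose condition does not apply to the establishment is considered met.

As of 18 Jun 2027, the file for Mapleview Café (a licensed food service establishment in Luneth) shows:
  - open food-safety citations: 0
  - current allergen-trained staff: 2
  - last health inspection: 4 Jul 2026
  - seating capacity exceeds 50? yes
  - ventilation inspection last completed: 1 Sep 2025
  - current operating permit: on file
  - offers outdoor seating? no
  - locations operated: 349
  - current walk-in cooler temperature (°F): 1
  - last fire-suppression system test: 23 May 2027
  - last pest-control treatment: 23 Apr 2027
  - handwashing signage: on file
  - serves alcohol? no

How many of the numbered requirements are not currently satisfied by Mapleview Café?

0

1. handwashing signage present → met
2. condition 'offers outdoor seating' does not hold → requirement n/a → met
3. open food-safety citations 0 ≤ 1 → met
4. ventilation inspection 655 days ago vs limit 730 → met
5. condition 'seating capacity exceeds 50' holds; pest-control treatment 56 days ago vs limit 60 → met
6. allergen-trained staff 2 ≥ 2 → met
7. fire-suppression system test 26 days ago vs limit 30 → met
8. health inspection 349 days ago vs limit 365 → met
9. current operating permit present → met
10. condition 'serves alcohol' does not hold → requirement n/a → met
11. walk-in cooler temperature (°F) 1 ≤ 36 → met
Not met: 0 of 11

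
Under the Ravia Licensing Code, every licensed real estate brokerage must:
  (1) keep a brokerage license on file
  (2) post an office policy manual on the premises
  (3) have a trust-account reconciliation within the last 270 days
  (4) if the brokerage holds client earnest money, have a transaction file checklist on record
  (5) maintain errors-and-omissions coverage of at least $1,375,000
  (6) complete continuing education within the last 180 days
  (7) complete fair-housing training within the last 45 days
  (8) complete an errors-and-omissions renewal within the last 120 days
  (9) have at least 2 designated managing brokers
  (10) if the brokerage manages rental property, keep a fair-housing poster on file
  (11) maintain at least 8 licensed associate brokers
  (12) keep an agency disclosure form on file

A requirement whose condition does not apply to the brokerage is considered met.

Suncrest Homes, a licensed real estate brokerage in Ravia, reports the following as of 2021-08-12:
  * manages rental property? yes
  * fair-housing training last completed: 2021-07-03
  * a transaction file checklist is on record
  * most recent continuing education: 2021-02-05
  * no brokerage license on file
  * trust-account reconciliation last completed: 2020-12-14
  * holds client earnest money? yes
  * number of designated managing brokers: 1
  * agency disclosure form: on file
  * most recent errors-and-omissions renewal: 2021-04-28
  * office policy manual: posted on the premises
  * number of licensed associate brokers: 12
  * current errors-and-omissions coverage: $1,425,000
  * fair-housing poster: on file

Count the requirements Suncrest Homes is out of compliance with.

3

1. brokerage license absent → not met
2. office policy manual present → met
3. trust-account reconciliation 241 days ago vs limit 270 → met
4. condition 'holds client earnest money' holds; transaction file checklist present → met
5. errors-and-omissions coverage $1,425,000 ≥ $1,375,000 → met
6. continuing education 188 days ago vs limit 180 → not met
7. fair-housing training 40 days ago vs limit 45 → met
8. errors-and-omissions renewal 106 days ago vs limit 120 → met
9. designated managing brokers 1 < 2 → not met
10. condition 'manages rental property' holds; fair-housing poster present → met
11. licensed associate brokers 12 ≥ 8 → met
12. agency disclosure form present → met
Not met: 3 of 12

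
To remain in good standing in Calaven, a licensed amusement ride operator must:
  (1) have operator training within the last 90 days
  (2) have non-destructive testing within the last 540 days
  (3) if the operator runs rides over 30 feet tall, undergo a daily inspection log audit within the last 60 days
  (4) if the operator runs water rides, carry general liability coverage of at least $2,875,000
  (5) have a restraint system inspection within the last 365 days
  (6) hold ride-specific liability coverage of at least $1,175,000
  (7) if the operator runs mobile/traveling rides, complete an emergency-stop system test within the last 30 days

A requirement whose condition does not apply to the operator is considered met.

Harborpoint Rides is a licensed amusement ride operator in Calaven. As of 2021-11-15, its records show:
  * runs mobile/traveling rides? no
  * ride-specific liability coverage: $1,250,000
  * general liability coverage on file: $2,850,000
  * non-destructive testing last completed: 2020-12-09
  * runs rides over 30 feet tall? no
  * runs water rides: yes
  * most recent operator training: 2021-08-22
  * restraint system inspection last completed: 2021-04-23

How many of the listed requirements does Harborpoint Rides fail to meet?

1

1. operator training 85 days ago vs limit 90 → met
2. non-destructive testing 341 days ago vs limit 540 → met
3. condition 'runs rides over 30 feet tall' does not hold → requirement n/a → met
4. condition 'runs water rides' holds; general liability coverage $2,850,000 < $2,875,000 → not met
5. restraint system inspection 206 days ago vs limit 365 → met
6. ride-specific liability coverage $1,250,000 ≥ $1,175,000 → met
7. condition 'runs mobile/traveling rides' does not hold → requirement n/a → met
Not met: 1 of 7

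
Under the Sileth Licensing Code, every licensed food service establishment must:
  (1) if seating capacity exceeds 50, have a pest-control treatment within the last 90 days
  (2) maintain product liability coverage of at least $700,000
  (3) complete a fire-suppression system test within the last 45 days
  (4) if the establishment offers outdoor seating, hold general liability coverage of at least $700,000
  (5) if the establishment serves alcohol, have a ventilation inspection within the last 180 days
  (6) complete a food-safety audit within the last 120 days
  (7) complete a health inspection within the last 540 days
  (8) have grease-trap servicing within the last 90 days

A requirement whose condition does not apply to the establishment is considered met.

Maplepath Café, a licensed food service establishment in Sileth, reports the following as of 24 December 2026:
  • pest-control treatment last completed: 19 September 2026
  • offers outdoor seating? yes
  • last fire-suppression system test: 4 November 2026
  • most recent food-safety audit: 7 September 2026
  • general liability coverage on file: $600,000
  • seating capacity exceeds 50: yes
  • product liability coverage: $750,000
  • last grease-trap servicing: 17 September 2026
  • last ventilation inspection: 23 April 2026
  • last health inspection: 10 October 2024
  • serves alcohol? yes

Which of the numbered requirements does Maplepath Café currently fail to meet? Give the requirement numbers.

1. condition 'seating capacity exceeds 50' holds; pest-control treatment 96 days ago vs limit 90 → not met
2. product liability coverage $750,000 ≥ $700,000 → met
3. fire-suppression system test 50 days ago vs limit 45 → not met
4. condition 'offers outdoor seating' holds; general liability coverage $600,000 < $700,000 → not met
5. condition 'serves alcohol' holds; ventilation inspection 245 days ago vs limit 180 → not met
6. food-safety audit 108 days ago vs limit 120 → met
7. health inspection 805 days ago vs limit 540 → not met
8. grease-trap servicing 98 days ago vs limit 90 → not met
Not met: 1, 3, 4, 5, 7, 8

1, 3, 4, 5, 7, 8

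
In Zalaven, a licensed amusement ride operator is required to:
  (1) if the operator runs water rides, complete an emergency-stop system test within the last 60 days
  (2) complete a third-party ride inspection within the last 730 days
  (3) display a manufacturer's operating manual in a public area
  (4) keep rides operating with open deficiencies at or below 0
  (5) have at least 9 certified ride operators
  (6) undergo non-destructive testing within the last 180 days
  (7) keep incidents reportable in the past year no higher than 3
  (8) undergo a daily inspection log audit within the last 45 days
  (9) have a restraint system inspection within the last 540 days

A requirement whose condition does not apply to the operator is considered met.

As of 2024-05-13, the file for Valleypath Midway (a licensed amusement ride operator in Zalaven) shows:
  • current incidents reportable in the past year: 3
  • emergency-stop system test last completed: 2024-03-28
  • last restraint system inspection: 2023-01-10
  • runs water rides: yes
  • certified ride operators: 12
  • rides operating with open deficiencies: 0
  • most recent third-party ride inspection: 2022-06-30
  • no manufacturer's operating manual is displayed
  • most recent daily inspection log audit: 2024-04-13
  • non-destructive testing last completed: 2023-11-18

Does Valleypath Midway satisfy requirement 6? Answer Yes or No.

6. non-destructive testing 177 days ago vs limit 180 → met

Yes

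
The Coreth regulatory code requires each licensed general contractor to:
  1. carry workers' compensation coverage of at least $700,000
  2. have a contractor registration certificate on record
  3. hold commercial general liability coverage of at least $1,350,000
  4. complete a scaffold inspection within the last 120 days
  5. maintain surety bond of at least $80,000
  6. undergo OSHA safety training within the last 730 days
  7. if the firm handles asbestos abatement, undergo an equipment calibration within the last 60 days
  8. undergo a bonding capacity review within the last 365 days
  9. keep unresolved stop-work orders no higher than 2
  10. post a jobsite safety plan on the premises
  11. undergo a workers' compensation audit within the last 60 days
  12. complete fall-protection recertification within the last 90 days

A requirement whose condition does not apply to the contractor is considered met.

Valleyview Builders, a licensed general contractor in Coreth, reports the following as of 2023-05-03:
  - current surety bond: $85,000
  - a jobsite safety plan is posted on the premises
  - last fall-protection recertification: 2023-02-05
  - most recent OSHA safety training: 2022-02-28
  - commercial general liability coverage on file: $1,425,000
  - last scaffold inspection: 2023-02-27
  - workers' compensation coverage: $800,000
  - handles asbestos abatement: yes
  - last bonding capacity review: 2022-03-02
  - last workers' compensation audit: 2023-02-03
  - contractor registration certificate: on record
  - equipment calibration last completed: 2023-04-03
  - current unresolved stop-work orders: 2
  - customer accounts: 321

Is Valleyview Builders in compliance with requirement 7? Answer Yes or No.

7. condition 'handles asbestos abatement' holds; equipment calibration 30 days ago vs limit 60 → met

Yes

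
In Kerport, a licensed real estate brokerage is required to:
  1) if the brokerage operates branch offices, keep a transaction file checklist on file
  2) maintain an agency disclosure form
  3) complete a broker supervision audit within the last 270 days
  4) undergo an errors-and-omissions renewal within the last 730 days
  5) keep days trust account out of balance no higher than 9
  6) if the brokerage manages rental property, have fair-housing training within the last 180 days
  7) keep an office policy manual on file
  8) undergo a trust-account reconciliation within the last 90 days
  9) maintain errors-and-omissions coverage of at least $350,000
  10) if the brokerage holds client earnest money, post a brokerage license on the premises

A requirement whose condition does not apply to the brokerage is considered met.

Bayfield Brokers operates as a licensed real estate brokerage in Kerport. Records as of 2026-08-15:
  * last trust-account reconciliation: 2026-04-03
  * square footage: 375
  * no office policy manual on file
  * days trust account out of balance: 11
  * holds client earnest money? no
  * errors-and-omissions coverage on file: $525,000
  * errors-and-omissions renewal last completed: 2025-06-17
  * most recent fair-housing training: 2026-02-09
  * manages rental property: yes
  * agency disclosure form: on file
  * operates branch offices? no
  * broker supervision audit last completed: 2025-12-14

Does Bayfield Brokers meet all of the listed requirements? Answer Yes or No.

No

1. condition 'operates branch offices' does not hold → requirement n/a → met
2. agency disclosure form present → met
3. broker supervision audit 244 days ago vs limit 270 → met
4. errors-and-omissions renewal 424 days ago vs limit 730 → met
5. days trust account out of balance 11 > 9 → not met
6. condition 'manages rental property' holds; fair-housing training 187 days ago vs limit 180 → not met
7. office policy manual absent → not met
8. trust-account reconciliation 134 days ago vs limit 90 → not met
9. errors-and-omissions coverage $525,000 ≥ $350,000 → met
10. condition 'holds client earnest money' does not hold → requirement n/a → met
Not met: 5, 6, 7, 8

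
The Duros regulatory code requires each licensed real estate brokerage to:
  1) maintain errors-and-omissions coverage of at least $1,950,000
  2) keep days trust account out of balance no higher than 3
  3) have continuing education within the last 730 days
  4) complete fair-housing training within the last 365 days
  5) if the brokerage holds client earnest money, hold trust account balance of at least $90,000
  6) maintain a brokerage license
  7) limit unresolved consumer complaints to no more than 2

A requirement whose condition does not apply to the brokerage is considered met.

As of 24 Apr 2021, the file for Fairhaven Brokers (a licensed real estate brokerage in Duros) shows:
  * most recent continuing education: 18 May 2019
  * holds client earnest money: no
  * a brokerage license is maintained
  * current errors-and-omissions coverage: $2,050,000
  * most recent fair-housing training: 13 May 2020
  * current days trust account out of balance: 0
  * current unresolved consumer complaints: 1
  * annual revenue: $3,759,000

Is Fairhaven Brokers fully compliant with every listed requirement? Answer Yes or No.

1. errors-and-omissions coverage $2,050,000 ≥ $1,950,000 → met
2. days trust account out of balance 0 ≤ 3 → met
3. continuing education 707 days ago vs limit 730 → met
4. fair-housing training 346 days ago vs limit 365 → met
5. condition 'holds client earnest money' does not hold → requirement n/a → met
6. brokerage license present → met
7. unresolved consumer complaints 1 ≤ 2 → met
All met.

Yes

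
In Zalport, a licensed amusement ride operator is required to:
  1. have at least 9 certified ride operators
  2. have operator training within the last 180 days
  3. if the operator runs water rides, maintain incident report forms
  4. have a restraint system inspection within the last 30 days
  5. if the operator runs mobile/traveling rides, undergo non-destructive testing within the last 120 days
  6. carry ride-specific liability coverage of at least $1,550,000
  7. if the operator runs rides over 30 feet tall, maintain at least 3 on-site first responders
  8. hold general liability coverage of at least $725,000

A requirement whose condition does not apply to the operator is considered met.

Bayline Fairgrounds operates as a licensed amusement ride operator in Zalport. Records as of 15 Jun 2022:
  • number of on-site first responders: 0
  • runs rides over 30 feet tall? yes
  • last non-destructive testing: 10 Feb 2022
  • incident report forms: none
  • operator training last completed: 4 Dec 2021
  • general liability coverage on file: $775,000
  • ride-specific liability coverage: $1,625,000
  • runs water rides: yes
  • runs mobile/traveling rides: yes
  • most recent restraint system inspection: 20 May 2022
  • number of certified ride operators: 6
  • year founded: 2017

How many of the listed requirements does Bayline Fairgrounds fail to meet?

5

1. certified ride operators 6 < 9 → not met
2. operator training 193 days ago vs limit 180 → not met
3. condition 'runs water rides' holds; incident report forms absent → not met
4. restraint system inspection 26 days ago vs limit 30 → met
5. condition 'runs mobile/traveling rides' holds; non-destructive testing 125 days ago vs limit 120 → not met
6. ride-specific liability coverage $1,625,000 ≥ $1,550,000 → met
7. condition 'runs rides over 30 feet tall' holds; on-site first responders 0 < 3 → not met
8. general liability coverage $775,000 ≥ $725,000 → met
Not met: 5 of 8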